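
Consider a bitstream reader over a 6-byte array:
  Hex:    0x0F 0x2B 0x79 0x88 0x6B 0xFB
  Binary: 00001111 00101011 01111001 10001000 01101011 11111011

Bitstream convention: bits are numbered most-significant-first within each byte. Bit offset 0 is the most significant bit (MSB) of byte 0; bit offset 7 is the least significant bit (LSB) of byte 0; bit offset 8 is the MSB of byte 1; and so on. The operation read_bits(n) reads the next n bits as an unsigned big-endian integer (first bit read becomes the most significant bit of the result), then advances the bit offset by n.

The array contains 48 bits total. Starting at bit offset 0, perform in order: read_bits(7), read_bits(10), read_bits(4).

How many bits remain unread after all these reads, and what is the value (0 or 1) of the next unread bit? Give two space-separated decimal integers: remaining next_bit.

Read 1: bits[0:7] width=7 -> value=7 (bin 0000111); offset now 7 = byte 0 bit 7; 41 bits remain
Read 2: bits[7:17] width=10 -> value=598 (bin 1001010110); offset now 17 = byte 2 bit 1; 31 bits remain
Read 3: bits[17:21] width=4 -> value=15 (bin 1111); offset now 21 = byte 2 bit 5; 27 bits remain

Answer: 27 0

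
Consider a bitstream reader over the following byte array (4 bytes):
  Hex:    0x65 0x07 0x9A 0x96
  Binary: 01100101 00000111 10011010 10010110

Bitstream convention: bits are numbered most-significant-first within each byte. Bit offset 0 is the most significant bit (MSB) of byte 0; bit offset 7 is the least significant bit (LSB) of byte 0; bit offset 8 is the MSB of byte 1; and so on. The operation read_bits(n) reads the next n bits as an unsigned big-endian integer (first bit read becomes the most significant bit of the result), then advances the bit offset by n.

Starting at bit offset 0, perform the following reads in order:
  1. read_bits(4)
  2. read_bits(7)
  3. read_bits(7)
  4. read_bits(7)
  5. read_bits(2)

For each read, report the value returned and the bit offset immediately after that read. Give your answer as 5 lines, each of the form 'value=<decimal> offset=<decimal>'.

Answer: value=6 offset=4
value=40 offset=11
value=30 offset=18
value=53 offset=25
value=0 offset=27

Derivation:
Read 1: bits[0:4] width=4 -> value=6 (bin 0110); offset now 4 = byte 0 bit 4; 28 bits remain
Read 2: bits[4:11] width=7 -> value=40 (bin 0101000); offset now 11 = byte 1 bit 3; 21 bits remain
Read 3: bits[11:18] width=7 -> value=30 (bin 0011110); offset now 18 = byte 2 bit 2; 14 bits remain
Read 4: bits[18:25] width=7 -> value=53 (bin 0110101); offset now 25 = byte 3 bit 1; 7 bits remain
Read 5: bits[25:27] width=2 -> value=0 (bin 00); offset now 27 = byte 3 bit 3; 5 bits remain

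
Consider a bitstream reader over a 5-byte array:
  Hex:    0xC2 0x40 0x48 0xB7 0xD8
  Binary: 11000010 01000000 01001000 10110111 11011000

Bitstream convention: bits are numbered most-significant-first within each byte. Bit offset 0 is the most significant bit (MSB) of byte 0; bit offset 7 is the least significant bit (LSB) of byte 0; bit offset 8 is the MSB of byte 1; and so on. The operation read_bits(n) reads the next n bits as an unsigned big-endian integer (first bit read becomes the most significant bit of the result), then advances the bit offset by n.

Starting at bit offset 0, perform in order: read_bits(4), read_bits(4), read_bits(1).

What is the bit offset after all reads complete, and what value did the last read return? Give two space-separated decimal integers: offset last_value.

Answer: 9 0

Derivation:
Read 1: bits[0:4] width=4 -> value=12 (bin 1100); offset now 4 = byte 0 bit 4; 36 bits remain
Read 2: bits[4:8] width=4 -> value=2 (bin 0010); offset now 8 = byte 1 bit 0; 32 bits remain
Read 3: bits[8:9] width=1 -> value=0 (bin 0); offset now 9 = byte 1 bit 1; 31 bits remain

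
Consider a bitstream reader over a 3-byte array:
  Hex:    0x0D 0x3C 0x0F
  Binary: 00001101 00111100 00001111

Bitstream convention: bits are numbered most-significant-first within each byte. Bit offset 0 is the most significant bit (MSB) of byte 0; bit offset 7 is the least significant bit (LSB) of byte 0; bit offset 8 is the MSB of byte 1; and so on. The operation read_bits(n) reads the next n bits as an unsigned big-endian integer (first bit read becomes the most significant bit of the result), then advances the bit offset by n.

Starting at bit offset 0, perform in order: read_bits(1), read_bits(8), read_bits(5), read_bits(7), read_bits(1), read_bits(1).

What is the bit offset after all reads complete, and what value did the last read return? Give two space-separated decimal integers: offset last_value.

Read 1: bits[0:1] width=1 -> value=0 (bin 0); offset now 1 = byte 0 bit 1; 23 bits remain
Read 2: bits[1:9] width=8 -> value=26 (bin 00011010); offset now 9 = byte 1 bit 1; 15 bits remain
Read 3: bits[9:14] width=5 -> value=15 (bin 01111); offset now 14 = byte 1 bit 6; 10 bits remain
Read 4: bits[14:21] width=7 -> value=1 (bin 0000001); offset now 21 = byte 2 bit 5; 3 bits remain
Read 5: bits[21:22] width=1 -> value=1 (bin 1); offset now 22 = byte 2 bit 6; 2 bits remain
Read 6: bits[22:23] width=1 -> value=1 (bin 1); offset now 23 = byte 2 bit 7; 1 bits remain

Answer: 23 1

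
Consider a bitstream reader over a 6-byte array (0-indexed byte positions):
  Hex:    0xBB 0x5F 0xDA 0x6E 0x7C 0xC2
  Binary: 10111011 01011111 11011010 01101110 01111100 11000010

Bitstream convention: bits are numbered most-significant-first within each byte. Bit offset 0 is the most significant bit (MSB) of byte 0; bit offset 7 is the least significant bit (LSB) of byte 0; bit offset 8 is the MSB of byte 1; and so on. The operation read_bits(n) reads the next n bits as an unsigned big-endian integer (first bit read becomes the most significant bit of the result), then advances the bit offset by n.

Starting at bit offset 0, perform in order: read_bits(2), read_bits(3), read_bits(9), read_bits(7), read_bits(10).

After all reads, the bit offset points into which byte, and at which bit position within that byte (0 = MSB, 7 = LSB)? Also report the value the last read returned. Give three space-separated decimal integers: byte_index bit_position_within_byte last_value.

Read 1: bits[0:2] width=2 -> value=2 (bin 10); offset now 2 = byte 0 bit 2; 46 bits remain
Read 2: bits[2:5] width=3 -> value=7 (bin 111); offset now 5 = byte 0 bit 5; 43 bits remain
Read 3: bits[5:14] width=9 -> value=215 (bin 011010111); offset now 14 = byte 1 bit 6; 34 bits remain
Read 4: bits[14:21] width=7 -> value=123 (bin 1111011); offset now 21 = byte 2 bit 5; 27 bits remain
Read 5: bits[21:31] width=10 -> value=311 (bin 0100110111); offset now 31 = byte 3 bit 7; 17 bits remain

Answer: 3 7 311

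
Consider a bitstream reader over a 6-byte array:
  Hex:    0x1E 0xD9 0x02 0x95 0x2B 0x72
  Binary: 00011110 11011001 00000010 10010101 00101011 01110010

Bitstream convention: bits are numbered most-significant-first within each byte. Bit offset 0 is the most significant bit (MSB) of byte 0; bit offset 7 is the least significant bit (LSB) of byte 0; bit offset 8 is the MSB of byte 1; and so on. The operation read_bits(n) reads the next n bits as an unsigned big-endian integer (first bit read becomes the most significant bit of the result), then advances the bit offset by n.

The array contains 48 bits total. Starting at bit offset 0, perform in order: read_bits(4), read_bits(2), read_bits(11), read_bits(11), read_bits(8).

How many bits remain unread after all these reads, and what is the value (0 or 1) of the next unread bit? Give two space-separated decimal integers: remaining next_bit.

Read 1: bits[0:4] width=4 -> value=1 (bin 0001); offset now 4 = byte 0 bit 4; 44 bits remain
Read 2: bits[4:6] width=2 -> value=3 (bin 11); offset now 6 = byte 0 bit 6; 42 bits remain
Read 3: bits[6:17] width=11 -> value=1458 (bin 10110110010); offset now 17 = byte 2 bit 1; 31 bits remain
Read 4: bits[17:28] width=11 -> value=41 (bin 00000101001); offset now 28 = byte 3 bit 4; 20 bits remain
Read 5: bits[28:36] width=8 -> value=82 (bin 01010010); offset now 36 = byte 4 bit 4; 12 bits remain

Answer: 12 1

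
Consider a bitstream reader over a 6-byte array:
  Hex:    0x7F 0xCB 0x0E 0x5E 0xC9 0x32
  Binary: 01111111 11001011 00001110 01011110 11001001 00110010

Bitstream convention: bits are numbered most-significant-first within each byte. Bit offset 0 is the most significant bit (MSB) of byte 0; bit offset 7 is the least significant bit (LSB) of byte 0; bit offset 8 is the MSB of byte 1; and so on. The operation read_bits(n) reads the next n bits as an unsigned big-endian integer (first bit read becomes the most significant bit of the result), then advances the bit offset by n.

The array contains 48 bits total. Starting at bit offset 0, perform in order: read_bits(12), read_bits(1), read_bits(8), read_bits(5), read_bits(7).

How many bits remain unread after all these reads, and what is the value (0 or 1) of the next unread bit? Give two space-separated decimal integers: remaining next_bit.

Read 1: bits[0:12] width=12 -> value=2044 (bin 011111111100); offset now 12 = byte 1 bit 4; 36 bits remain
Read 2: bits[12:13] width=1 -> value=1 (bin 1); offset now 13 = byte 1 bit 5; 35 bits remain
Read 3: bits[13:21] width=8 -> value=97 (bin 01100001); offset now 21 = byte 2 bit 5; 27 bits remain
Read 4: bits[21:26] width=5 -> value=25 (bin 11001); offset now 26 = byte 3 bit 2; 22 bits remain
Read 5: bits[26:33] width=7 -> value=61 (bin 0111101); offset now 33 = byte 4 bit 1; 15 bits remain

Answer: 15 1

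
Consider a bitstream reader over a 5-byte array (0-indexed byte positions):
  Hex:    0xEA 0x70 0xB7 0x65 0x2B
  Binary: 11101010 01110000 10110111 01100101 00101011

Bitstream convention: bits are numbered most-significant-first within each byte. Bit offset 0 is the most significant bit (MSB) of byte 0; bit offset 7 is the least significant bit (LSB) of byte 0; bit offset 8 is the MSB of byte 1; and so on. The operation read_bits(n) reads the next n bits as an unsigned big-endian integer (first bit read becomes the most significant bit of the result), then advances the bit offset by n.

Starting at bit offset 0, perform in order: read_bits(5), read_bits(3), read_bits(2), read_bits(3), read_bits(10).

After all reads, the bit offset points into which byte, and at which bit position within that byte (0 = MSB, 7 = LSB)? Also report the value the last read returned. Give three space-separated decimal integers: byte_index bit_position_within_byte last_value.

Read 1: bits[0:5] width=5 -> value=29 (bin 11101); offset now 5 = byte 0 bit 5; 35 bits remain
Read 2: bits[5:8] width=3 -> value=2 (bin 010); offset now 8 = byte 1 bit 0; 32 bits remain
Read 3: bits[8:10] width=2 -> value=1 (bin 01); offset now 10 = byte 1 bit 2; 30 bits remain
Read 4: bits[10:13] width=3 -> value=6 (bin 110); offset now 13 = byte 1 bit 5; 27 bits remain
Read 5: bits[13:23] width=10 -> value=91 (bin 0001011011); offset now 23 = byte 2 bit 7; 17 bits remain

Answer: 2 7 91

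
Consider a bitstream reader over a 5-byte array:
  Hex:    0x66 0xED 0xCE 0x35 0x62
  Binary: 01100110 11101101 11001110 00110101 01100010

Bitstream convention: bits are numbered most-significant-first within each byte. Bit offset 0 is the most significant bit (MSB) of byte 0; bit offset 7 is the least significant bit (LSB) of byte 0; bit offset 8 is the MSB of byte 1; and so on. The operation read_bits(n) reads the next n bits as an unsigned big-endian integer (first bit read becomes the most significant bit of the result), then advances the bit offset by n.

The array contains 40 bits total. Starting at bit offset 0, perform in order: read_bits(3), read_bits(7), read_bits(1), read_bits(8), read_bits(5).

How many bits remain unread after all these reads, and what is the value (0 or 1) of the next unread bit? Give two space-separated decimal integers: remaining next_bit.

Answer: 16 0

Derivation:
Read 1: bits[0:3] width=3 -> value=3 (bin 011); offset now 3 = byte 0 bit 3; 37 bits remain
Read 2: bits[3:10] width=7 -> value=27 (bin 0011011); offset now 10 = byte 1 bit 2; 30 bits remain
Read 3: bits[10:11] width=1 -> value=1 (bin 1); offset now 11 = byte 1 bit 3; 29 bits remain
Read 4: bits[11:19] width=8 -> value=110 (bin 01101110); offset now 19 = byte 2 bit 3; 21 bits remain
Read 5: bits[19:24] width=5 -> value=14 (bin 01110); offset now 24 = byte 3 bit 0; 16 bits remain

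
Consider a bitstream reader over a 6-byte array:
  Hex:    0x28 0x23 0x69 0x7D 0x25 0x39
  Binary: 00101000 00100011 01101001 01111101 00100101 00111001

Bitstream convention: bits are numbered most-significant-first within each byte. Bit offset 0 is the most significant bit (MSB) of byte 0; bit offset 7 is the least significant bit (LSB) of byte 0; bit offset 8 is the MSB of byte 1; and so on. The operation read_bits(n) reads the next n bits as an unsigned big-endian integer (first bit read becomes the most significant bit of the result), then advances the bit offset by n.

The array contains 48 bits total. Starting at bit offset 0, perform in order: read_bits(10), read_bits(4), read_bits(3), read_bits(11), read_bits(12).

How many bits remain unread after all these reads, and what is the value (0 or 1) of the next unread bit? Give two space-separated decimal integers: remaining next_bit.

Answer: 8 0

Derivation:
Read 1: bits[0:10] width=10 -> value=160 (bin 0010100000); offset now 10 = byte 1 bit 2; 38 bits remain
Read 2: bits[10:14] width=4 -> value=8 (bin 1000); offset now 14 = byte 1 bit 6; 34 bits remain
Read 3: bits[14:17] width=3 -> value=6 (bin 110); offset now 17 = byte 2 bit 1; 31 bits remain
Read 4: bits[17:28] width=11 -> value=1687 (bin 11010010111); offset now 28 = byte 3 bit 4; 20 bits remain
Read 5: bits[28:40] width=12 -> value=3365 (bin 110100100101); offset now 40 = byte 5 bit 0; 8 bits remain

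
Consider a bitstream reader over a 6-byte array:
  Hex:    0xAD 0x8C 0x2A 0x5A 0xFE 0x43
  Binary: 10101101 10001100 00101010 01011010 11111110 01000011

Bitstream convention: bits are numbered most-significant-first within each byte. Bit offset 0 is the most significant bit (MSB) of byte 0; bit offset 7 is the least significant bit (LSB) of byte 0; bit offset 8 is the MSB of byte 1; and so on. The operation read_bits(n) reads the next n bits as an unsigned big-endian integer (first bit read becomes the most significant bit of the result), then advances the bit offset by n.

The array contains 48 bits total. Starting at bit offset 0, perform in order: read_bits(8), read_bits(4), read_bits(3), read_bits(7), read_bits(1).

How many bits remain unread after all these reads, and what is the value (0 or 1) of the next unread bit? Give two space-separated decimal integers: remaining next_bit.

Answer: 25 0

Derivation:
Read 1: bits[0:8] width=8 -> value=173 (bin 10101101); offset now 8 = byte 1 bit 0; 40 bits remain
Read 2: bits[8:12] width=4 -> value=8 (bin 1000); offset now 12 = byte 1 bit 4; 36 bits remain
Read 3: bits[12:15] width=3 -> value=6 (bin 110); offset now 15 = byte 1 bit 7; 33 bits remain
Read 4: bits[15:22] width=7 -> value=10 (bin 0001010); offset now 22 = byte 2 bit 6; 26 bits remain
Read 5: bits[22:23] width=1 -> value=1 (bin 1); offset now 23 = byte 2 bit 7; 25 bits remain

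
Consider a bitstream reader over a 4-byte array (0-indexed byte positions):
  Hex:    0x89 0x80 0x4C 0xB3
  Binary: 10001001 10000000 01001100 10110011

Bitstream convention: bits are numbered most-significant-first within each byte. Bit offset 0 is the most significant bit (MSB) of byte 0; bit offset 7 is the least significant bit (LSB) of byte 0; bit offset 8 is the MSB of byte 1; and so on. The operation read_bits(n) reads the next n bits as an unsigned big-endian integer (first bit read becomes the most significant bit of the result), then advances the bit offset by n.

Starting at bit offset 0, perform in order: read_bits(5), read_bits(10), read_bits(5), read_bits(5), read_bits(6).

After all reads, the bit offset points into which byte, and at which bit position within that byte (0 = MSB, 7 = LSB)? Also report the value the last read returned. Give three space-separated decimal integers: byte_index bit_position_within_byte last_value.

Answer: 3 7 25

Derivation:
Read 1: bits[0:5] width=5 -> value=17 (bin 10001); offset now 5 = byte 0 bit 5; 27 bits remain
Read 2: bits[5:15] width=10 -> value=192 (bin 0011000000); offset now 15 = byte 1 bit 7; 17 bits remain
Read 3: bits[15:20] width=5 -> value=4 (bin 00100); offset now 20 = byte 2 bit 4; 12 bits remain
Read 4: bits[20:25] width=5 -> value=25 (bin 11001); offset now 25 = byte 3 bit 1; 7 bits remain
Read 5: bits[25:31] width=6 -> value=25 (bin 011001); offset now 31 = byte 3 bit 7; 1 bits remain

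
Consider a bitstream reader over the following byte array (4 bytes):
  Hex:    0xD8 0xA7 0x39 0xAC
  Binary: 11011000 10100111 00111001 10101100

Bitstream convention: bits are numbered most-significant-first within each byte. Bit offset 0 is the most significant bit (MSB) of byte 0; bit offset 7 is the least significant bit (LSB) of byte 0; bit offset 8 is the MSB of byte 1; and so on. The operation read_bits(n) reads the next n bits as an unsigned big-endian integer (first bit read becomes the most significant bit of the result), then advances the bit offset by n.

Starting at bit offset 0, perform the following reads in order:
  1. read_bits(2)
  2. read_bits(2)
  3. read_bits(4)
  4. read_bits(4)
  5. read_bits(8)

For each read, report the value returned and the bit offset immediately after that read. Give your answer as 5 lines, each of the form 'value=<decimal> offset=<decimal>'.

Read 1: bits[0:2] width=2 -> value=3 (bin 11); offset now 2 = byte 0 bit 2; 30 bits remain
Read 2: bits[2:4] width=2 -> value=1 (bin 01); offset now 4 = byte 0 bit 4; 28 bits remain
Read 3: bits[4:8] width=4 -> value=8 (bin 1000); offset now 8 = byte 1 bit 0; 24 bits remain
Read 4: bits[8:12] width=4 -> value=10 (bin 1010); offset now 12 = byte 1 bit 4; 20 bits remain
Read 5: bits[12:20] width=8 -> value=115 (bin 01110011); offset now 20 = byte 2 bit 4; 12 bits remain

Answer: value=3 offset=2
value=1 offset=4
value=8 offset=8
value=10 offset=12
value=115 offset=20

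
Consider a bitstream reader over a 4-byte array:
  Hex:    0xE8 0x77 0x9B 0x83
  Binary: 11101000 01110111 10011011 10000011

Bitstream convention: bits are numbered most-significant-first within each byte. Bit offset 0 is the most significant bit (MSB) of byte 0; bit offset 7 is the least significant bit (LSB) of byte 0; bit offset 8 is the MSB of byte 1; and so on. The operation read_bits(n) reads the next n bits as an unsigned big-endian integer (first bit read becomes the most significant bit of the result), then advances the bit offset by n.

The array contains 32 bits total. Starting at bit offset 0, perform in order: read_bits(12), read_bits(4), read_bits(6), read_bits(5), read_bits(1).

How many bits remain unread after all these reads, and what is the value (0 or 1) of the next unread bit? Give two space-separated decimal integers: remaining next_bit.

Read 1: bits[0:12] width=12 -> value=3719 (bin 111010000111); offset now 12 = byte 1 bit 4; 20 bits remain
Read 2: bits[12:16] width=4 -> value=7 (bin 0111); offset now 16 = byte 2 bit 0; 16 bits remain
Read 3: bits[16:22] width=6 -> value=38 (bin 100110); offset now 22 = byte 2 bit 6; 10 bits remain
Read 4: bits[22:27] width=5 -> value=28 (bin 11100); offset now 27 = byte 3 bit 3; 5 bits remain
Read 5: bits[27:28] width=1 -> value=0 (bin 0); offset now 28 = byte 3 bit 4; 4 bits remain

Answer: 4 0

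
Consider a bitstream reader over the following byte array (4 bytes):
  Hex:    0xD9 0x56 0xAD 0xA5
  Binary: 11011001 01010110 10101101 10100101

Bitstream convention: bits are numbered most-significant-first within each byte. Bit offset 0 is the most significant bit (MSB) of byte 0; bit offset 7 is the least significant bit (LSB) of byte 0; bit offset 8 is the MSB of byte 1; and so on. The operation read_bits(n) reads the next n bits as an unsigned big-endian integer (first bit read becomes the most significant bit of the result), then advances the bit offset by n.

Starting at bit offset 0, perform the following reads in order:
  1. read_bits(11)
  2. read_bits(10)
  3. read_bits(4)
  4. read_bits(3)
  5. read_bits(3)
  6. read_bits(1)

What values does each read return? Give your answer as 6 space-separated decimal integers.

Read 1: bits[0:11] width=11 -> value=1738 (bin 11011001010); offset now 11 = byte 1 bit 3; 21 bits remain
Read 2: bits[11:21] width=10 -> value=725 (bin 1011010101); offset now 21 = byte 2 bit 5; 11 bits remain
Read 3: bits[21:25] width=4 -> value=11 (bin 1011); offset now 25 = byte 3 bit 1; 7 bits remain
Read 4: bits[25:28] width=3 -> value=2 (bin 010); offset now 28 = byte 3 bit 4; 4 bits remain
Read 5: bits[28:31] width=3 -> value=2 (bin 010); offset now 31 = byte 3 bit 7; 1 bits remain
Read 6: bits[31:32] width=1 -> value=1 (bin 1); offset now 32 = byte 4 bit 0; 0 bits remain

Answer: 1738 725 11 2 2 1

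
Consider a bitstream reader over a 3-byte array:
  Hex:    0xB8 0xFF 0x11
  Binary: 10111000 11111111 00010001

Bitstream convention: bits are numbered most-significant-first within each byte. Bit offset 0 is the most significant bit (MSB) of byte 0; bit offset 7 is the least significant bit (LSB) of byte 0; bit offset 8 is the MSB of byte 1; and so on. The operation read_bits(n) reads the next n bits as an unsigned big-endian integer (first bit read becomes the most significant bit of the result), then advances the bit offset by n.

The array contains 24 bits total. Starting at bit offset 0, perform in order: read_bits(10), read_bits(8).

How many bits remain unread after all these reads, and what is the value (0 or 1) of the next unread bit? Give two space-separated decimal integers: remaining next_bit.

Read 1: bits[0:10] width=10 -> value=739 (bin 1011100011); offset now 10 = byte 1 bit 2; 14 bits remain
Read 2: bits[10:18] width=8 -> value=252 (bin 11111100); offset now 18 = byte 2 bit 2; 6 bits remain

Answer: 6 0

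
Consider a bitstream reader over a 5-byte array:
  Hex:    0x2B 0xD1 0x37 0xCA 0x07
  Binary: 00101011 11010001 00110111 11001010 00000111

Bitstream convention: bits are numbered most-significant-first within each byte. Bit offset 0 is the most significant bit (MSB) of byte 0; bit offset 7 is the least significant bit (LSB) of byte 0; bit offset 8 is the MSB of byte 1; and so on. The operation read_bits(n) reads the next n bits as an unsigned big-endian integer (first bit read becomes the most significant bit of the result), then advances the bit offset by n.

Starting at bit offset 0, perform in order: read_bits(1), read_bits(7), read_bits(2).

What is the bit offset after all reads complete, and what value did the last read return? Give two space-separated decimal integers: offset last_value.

Answer: 10 3

Derivation:
Read 1: bits[0:1] width=1 -> value=0 (bin 0); offset now 1 = byte 0 bit 1; 39 bits remain
Read 2: bits[1:8] width=7 -> value=43 (bin 0101011); offset now 8 = byte 1 bit 0; 32 bits remain
Read 3: bits[8:10] width=2 -> value=3 (bin 11); offset now 10 = byte 1 bit 2; 30 bits remain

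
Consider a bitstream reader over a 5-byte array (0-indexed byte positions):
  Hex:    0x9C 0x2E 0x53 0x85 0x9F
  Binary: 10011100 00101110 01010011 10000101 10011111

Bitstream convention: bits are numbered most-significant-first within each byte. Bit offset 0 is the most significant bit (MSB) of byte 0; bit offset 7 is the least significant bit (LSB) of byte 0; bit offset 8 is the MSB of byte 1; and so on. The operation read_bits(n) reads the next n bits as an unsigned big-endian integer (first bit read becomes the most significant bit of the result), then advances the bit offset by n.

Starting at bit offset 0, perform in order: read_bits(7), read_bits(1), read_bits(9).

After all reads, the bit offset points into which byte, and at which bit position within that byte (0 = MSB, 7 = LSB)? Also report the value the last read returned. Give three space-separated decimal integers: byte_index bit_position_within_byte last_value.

Answer: 2 1 92

Derivation:
Read 1: bits[0:7] width=7 -> value=78 (bin 1001110); offset now 7 = byte 0 bit 7; 33 bits remain
Read 2: bits[7:8] width=1 -> value=0 (bin 0); offset now 8 = byte 1 bit 0; 32 bits remain
Read 3: bits[8:17] width=9 -> value=92 (bin 001011100); offset now 17 = byte 2 bit 1; 23 bits remain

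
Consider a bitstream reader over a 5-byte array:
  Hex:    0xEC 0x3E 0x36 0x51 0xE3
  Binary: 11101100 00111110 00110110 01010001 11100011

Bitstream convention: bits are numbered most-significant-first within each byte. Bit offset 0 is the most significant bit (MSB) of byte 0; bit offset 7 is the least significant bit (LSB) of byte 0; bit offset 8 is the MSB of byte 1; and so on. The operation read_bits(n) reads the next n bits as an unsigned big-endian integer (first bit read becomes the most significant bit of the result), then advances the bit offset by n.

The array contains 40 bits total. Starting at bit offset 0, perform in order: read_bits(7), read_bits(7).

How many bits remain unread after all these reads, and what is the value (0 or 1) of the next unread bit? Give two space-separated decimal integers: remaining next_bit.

Answer: 26 1

Derivation:
Read 1: bits[0:7] width=7 -> value=118 (bin 1110110); offset now 7 = byte 0 bit 7; 33 bits remain
Read 2: bits[7:14] width=7 -> value=15 (bin 0001111); offset now 14 = byte 1 bit 6; 26 bits remain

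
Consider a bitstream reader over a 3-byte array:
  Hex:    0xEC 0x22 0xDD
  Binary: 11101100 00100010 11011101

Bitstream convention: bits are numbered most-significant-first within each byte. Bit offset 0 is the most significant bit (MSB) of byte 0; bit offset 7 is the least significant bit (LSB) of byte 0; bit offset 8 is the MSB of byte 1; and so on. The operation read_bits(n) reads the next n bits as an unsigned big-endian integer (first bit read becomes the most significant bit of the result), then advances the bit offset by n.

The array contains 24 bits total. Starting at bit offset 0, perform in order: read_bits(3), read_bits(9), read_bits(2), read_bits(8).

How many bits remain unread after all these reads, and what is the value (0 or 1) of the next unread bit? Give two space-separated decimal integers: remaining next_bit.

Read 1: bits[0:3] width=3 -> value=7 (bin 111); offset now 3 = byte 0 bit 3; 21 bits remain
Read 2: bits[3:12] width=9 -> value=194 (bin 011000010); offset now 12 = byte 1 bit 4; 12 bits remain
Read 3: bits[12:14] width=2 -> value=0 (bin 00); offset now 14 = byte 1 bit 6; 10 bits remain
Read 4: bits[14:22] width=8 -> value=183 (bin 10110111); offset now 22 = byte 2 bit 6; 2 bits remain

Answer: 2 0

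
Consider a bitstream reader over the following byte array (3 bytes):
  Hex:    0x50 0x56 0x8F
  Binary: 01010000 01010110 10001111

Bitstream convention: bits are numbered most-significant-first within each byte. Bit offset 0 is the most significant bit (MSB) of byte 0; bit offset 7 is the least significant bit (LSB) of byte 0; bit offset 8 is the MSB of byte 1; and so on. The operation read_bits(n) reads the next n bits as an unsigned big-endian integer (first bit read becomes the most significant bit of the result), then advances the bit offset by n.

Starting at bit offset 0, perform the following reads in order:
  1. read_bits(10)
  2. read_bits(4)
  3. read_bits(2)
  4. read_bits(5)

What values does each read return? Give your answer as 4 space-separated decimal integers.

Answer: 321 5 2 17

Derivation:
Read 1: bits[0:10] width=10 -> value=321 (bin 0101000001); offset now 10 = byte 1 bit 2; 14 bits remain
Read 2: bits[10:14] width=4 -> value=5 (bin 0101); offset now 14 = byte 1 bit 6; 10 bits remain
Read 3: bits[14:16] width=2 -> value=2 (bin 10); offset now 16 = byte 2 bit 0; 8 bits remain
Read 4: bits[16:21] width=5 -> value=17 (bin 10001); offset now 21 = byte 2 bit 5; 3 bits remain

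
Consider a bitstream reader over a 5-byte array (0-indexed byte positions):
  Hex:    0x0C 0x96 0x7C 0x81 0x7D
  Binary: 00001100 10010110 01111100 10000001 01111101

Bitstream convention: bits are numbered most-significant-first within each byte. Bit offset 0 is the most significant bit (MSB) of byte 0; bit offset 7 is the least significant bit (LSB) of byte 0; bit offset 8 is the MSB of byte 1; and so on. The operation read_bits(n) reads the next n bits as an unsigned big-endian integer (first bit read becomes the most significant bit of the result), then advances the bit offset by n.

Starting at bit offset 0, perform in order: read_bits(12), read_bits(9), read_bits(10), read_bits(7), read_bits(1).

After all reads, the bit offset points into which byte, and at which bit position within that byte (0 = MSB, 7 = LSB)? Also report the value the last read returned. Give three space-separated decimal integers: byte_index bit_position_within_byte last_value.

Answer: 4 7 0

Derivation:
Read 1: bits[0:12] width=12 -> value=201 (bin 000011001001); offset now 12 = byte 1 bit 4; 28 bits remain
Read 2: bits[12:21] width=9 -> value=207 (bin 011001111); offset now 21 = byte 2 bit 5; 19 bits remain
Read 3: bits[21:31] width=10 -> value=576 (bin 1001000000); offset now 31 = byte 3 bit 7; 9 bits remain
Read 4: bits[31:38] width=7 -> value=95 (bin 1011111); offset now 38 = byte 4 bit 6; 2 bits remain
Read 5: bits[38:39] width=1 -> value=0 (bin 0); offset now 39 = byte 4 bit 7; 1 bits remain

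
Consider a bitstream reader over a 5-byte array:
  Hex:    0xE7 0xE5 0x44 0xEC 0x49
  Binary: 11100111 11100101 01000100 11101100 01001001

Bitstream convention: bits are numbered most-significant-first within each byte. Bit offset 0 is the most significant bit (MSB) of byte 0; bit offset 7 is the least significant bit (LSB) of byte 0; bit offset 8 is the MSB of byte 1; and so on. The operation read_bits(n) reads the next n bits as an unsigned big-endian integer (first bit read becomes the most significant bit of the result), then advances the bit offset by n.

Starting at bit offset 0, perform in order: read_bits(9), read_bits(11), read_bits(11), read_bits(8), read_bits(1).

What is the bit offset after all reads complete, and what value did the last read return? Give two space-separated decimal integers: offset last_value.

Answer: 40 1

Derivation:
Read 1: bits[0:9] width=9 -> value=463 (bin 111001111); offset now 9 = byte 1 bit 1; 31 bits remain
Read 2: bits[9:20] width=11 -> value=1620 (bin 11001010100); offset now 20 = byte 2 bit 4; 20 bits remain
Read 3: bits[20:31] width=11 -> value=630 (bin 01001110110); offset now 31 = byte 3 bit 7; 9 bits remain
Read 4: bits[31:39] width=8 -> value=36 (bin 00100100); offset now 39 = byte 4 bit 7; 1 bits remain
Read 5: bits[39:40] width=1 -> value=1 (bin 1); offset now 40 = byte 5 bit 0; 0 bits remain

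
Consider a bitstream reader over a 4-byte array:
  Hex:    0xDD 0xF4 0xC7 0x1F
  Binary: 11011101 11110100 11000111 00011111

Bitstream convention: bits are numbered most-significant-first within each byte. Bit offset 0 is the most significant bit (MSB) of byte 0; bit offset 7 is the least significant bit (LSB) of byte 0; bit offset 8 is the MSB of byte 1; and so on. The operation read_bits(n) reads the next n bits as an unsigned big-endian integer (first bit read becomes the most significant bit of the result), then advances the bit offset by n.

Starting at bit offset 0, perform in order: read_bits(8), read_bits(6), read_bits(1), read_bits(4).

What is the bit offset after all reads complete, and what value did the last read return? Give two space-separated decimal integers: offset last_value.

Read 1: bits[0:8] width=8 -> value=221 (bin 11011101); offset now 8 = byte 1 bit 0; 24 bits remain
Read 2: bits[8:14] width=6 -> value=61 (bin 111101); offset now 14 = byte 1 bit 6; 18 bits remain
Read 3: bits[14:15] width=1 -> value=0 (bin 0); offset now 15 = byte 1 bit 7; 17 bits remain
Read 4: bits[15:19] width=4 -> value=6 (bin 0110); offset now 19 = byte 2 bit 3; 13 bits remain

Answer: 19 6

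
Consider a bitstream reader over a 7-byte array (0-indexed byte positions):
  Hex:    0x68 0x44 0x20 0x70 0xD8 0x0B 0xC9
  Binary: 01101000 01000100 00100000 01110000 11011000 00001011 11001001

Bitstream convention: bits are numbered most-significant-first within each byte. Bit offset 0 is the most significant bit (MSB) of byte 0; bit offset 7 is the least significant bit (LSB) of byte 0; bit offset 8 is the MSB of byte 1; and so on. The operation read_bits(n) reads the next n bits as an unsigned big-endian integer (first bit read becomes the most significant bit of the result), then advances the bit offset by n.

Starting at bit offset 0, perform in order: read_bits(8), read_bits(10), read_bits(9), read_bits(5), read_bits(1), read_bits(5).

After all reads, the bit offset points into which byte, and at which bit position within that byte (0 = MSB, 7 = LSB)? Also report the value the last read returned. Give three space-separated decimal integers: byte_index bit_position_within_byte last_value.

Read 1: bits[0:8] width=8 -> value=104 (bin 01101000); offset now 8 = byte 1 bit 0; 48 bits remain
Read 2: bits[8:18] width=10 -> value=272 (bin 0100010000); offset now 18 = byte 2 bit 2; 38 bits remain
Read 3: bits[18:27] width=9 -> value=259 (bin 100000011); offset now 27 = byte 3 bit 3; 29 bits remain
Read 4: bits[27:32] width=5 -> value=16 (bin 10000); offset now 32 = byte 4 bit 0; 24 bits remain
Read 5: bits[32:33] width=1 -> value=1 (bin 1); offset now 33 = byte 4 bit 1; 23 bits remain
Read 6: bits[33:38] width=5 -> value=22 (bin 10110); offset now 38 = byte 4 bit 6; 18 bits remain

Answer: 4 6 22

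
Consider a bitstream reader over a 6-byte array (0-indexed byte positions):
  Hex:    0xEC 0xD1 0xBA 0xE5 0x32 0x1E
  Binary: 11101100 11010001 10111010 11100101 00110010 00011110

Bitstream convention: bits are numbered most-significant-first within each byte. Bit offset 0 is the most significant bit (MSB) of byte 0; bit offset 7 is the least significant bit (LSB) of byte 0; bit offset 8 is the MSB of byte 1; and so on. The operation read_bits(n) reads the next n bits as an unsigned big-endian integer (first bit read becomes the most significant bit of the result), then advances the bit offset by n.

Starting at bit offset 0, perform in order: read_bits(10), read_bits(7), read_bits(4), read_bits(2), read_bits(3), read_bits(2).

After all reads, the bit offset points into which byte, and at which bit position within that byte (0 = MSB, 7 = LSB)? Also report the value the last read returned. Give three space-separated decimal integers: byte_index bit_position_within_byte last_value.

Read 1: bits[0:10] width=10 -> value=947 (bin 1110110011); offset now 10 = byte 1 bit 2; 38 bits remain
Read 2: bits[10:17] width=7 -> value=35 (bin 0100011); offset now 17 = byte 2 bit 1; 31 bits remain
Read 3: bits[17:21] width=4 -> value=7 (bin 0111); offset now 21 = byte 2 bit 5; 27 bits remain
Read 4: bits[21:23] width=2 -> value=1 (bin 01); offset now 23 = byte 2 bit 7; 25 bits remain
Read 5: bits[23:26] width=3 -> value=3 (bin 011); offset now 26 = byte 3 bit 2; 22 bits remain
Read 6: bits[26:28] width=2 -> value=2 (bin 10); offset now 28 = byte 3 bit 4; 20 bits remain

Answer: 3 4 2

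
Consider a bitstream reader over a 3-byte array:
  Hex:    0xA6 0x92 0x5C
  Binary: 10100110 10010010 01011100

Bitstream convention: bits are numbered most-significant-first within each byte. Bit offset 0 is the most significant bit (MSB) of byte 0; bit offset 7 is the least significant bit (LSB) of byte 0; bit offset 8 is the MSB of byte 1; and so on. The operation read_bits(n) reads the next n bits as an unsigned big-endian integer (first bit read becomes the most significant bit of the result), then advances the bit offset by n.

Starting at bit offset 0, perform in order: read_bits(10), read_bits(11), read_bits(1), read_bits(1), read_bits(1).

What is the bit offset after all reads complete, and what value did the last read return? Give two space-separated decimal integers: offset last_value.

Read 1: bits[0:10] width=10 -> value=666 (bin 1010011010); offset now 10 = byte 1 bit 2; 14 bits remain
Read 2: bits[10:21] width=11 -> value=587 (bin 01001001011); offset now 21 = byte 2 bit 5; 3 bits remain
Read 3: bits[21:22] width=1 -> value=1 (bin 1); offset now 22 = byte 2 bit 6; 2 bits remain
Read 4: bits[22:23] width=1 -> value=0 (bin 0); offset now 23 = byte 2 bit 7; 1 bits remain
Read 5: bits[23:24] width=1 -> value=0 (bin 0); offset now 24 = byte 3 bit 0; 0 bits remain

Answer: 24 0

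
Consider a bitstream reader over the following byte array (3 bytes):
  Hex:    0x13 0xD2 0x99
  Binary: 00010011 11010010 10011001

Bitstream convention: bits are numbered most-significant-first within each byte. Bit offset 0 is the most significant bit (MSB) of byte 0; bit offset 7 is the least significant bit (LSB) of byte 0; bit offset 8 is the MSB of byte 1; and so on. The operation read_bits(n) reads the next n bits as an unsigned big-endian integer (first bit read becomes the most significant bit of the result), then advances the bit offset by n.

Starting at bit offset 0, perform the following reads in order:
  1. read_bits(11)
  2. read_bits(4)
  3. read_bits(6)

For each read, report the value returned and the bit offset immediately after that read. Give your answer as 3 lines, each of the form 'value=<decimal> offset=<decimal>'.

Answer: value=158 offset=11
value=9 offset=15
value=19 offset=21

Derivation:
Read 1: bits[0:11] width=11 -> value=158 (bin 00010011110); offset now 11 = byte 1 bit 3; 13 bits remain
Read 2: bits[11:15] width=4 -> value=9 (bin 1001); offset now 15 = byte 1 bit 7; 9 bits remain
Read 3: bits[15:21] width=6 -> value=19 (bin 010011); offset now 21 = byte 2 bit 5; 3 bits remain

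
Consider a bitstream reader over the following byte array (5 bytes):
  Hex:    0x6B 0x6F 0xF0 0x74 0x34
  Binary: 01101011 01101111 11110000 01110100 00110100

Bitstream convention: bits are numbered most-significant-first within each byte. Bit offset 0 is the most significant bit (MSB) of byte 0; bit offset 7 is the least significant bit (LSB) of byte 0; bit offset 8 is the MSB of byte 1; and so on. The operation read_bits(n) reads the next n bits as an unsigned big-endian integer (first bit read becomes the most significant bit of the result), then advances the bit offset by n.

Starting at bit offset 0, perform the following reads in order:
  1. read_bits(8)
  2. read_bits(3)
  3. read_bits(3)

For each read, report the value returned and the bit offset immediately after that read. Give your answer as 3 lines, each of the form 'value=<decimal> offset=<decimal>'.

Answer: value=107 offset=8
value=3 offset=11
value=3 offset=14

Derivation:
Read 1: bits[0:8] width=8 -> value=107 (bin 01101011); offset now 8 = byte 1 bit 0; 32 bits remain
Read 2: bits[8:11] width=3 -> value=3 (bin 011); offset now 11 = byte 1 bit 3; 29 bits remain
Read 3: bits[11:14] width=3 -> value=3 (bin 011); offset now 14 = byte 1 bit 6; 26 bits remain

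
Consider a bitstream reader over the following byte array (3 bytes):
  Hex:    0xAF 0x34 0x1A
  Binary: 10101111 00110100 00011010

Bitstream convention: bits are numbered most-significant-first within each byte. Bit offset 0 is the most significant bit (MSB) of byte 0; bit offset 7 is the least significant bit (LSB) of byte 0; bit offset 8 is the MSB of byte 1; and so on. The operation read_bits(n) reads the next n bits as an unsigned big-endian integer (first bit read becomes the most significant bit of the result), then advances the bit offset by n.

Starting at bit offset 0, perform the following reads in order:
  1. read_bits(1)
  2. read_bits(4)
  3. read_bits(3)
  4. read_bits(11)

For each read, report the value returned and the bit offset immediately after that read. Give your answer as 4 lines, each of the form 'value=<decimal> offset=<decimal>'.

Answer: value=1 offset=1
value=5 offset=5
value=7 offset=8
value=416 offset=19

Derivation:
Read 1: bits[0:1] width=1 -> value=1 (bin 1); offset now 1 = byte 0 bit 1; 23 bits remain
Read 2: bits[1:5] width=4 -> value=5 (bin 0101); offset now 5 = byte 0 bit 5; 19 bits remain
Read 3: bits[5:8] width=3 -> value=7 (bin 111); offset now 8 = byte 1 bit 0; 16 bits remain
Read 4: bits[8:19] width=11 -> value=416 (bin 00110100000); offset now 19 = byte 2 bit 3; 5 bits remain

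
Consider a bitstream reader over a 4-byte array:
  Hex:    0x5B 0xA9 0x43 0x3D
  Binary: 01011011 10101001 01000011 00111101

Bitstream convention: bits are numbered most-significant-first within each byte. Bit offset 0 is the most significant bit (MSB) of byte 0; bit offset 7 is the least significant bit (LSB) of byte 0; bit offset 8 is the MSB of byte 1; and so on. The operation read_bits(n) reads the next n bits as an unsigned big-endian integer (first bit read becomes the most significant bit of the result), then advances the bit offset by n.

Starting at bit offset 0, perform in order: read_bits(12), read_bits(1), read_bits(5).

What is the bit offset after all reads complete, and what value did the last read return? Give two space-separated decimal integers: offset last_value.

Answer: 18 5

Derivation:
Read 1: bits[0:12] width=12 -> value=1466 (bin 010110111010); offset now 12 = byte 1 bit 4; 20 bits remain
Read 2: bits[12:13] width=1 -> value=1 (bin 1); offset now 13 = byte 1 bit 5; 19 bits remain
Read 3: bits[13:18] width=5 -> value=5 (bin 00101); offset now 18 = byte 2 bit 2; 14 bits remain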